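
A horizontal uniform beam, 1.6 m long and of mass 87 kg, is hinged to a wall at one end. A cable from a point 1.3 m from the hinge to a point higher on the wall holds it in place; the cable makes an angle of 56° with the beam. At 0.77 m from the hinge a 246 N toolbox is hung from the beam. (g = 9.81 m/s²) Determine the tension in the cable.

Take torques about the hinge: T sin 56° · 1.3 = 87×9.81×0.8 + 246×0.77 = 872.2 N·m.
So T = 872.2 / (0.8290 × 1.3) = 809.28 N.

T ≈ 809 N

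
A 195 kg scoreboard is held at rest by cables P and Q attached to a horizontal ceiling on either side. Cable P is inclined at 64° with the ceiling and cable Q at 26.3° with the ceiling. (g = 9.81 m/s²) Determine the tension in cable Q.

T_Q ≈ 839 N

Weight W = 195 × 9.81 = 1913 N acts straight down.
Horizontal: T_P cos 64° = T_Q cos 26.3°  →  T_P = 2.045 T_Q.
Vertical: T_P sin 64° + T_Q sin 26.3° = 1913.
Substituting the horizontal relation into the vertical equation gives 2.281 T_Q = 1913, so T_Q = 838.6 N.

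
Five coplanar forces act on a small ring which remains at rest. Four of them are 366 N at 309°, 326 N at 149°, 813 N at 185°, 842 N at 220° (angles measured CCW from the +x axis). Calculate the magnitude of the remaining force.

Sum the known components: ΣF_x = -1504 N, ΣF_y = -728.6 N.
For equilibrium the remaining force must supply (−ΣF_x, −ΣF_y) = (1504, 728.6) N.
Magnitude = √((1504)² + (728.6)²) = 1671 N; direction = atan2(728.6, 1504) = 25.8°.

F ≈ 1670 N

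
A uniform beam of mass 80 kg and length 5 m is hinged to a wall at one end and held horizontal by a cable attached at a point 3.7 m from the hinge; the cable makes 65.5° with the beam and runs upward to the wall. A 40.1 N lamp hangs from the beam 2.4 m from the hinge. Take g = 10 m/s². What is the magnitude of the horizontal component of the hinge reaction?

H_x ≈ 258 N

Take torques about the hinge: T sin 65.5° · 3.7 = 80×10×2.5 + 40.1×2.4 = 2096.2 N·m.
So T = 2096.2 / (0.9100 × 3.7) = 622.61 N.
ΣF_x = 0: H_x = T cos 65.5° = 258.19 N.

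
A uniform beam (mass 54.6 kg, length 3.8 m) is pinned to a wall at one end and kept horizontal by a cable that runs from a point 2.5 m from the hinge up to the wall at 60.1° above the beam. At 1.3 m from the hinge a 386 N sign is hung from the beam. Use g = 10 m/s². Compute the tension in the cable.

Take torques about the hinge: T sin 60.1° · 2.5 = 54.6×10×1.9 + 386×1.3 = 1539.2 N·m.
So T = 1539.2 / (0.8669 × 2.5) = 710.21 N.

T ≈ 710 N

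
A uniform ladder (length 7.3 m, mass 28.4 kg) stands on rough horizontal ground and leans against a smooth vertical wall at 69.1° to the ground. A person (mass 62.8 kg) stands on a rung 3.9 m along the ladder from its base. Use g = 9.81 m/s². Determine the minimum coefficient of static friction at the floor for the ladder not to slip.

μ_min ≈ 0.200

ΣF_y = 0: N_floor = 28.4×9.81 + 62.8×9.81 = 894.67 N.
Torques about the foot: N_wall · 7.3 sin 69.1° = 28.4×9.81×3.65 cos 69.1° + 62.8×9.81×3.9 cos 69.1° → N_wall = 178.88 N.
ΣF_x = 0: f_floor = N_wall = 178.88 N.
μ_min = f_floor / N_floor = 178.88 / 894.67 = 0.1999.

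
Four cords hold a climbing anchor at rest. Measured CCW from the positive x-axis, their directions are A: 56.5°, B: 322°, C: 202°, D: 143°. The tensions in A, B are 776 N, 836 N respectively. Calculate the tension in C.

T_C ≈ 887 N

Resolve: ΣF_x = 776 cos 56.5° + 836 cos 322° + T_C cos 202° + T_D cos 143° = 0.
        ΣF_y = 776 sin 56.5° + 836 sin 322° + T_C sin 202° + T_D sin 143° = 0.
The known terms sum to (1087, 132.4) N, so -0.9272 T_C − 0.7986 T_D = -1087 and -0.3746 T_C + 0.6018 T_D = -132.4.
Solving simultaneously: T_C = 886.6 N, T_D = 331.9 N.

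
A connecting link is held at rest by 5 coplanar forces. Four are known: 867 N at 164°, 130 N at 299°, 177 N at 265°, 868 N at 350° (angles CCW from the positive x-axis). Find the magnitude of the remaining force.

Sum the known components: ΣF_x = 69 N, ΣF_y = -201.8 N.
For equilibrium the remaining force must supply (−ΣF_x, −ΣF_y) = (-69, 201.8) N.
Magnitude = √((-69)² + (201.8)²) = 213.2 N; direction = atan2(201.8, -69) = 108.9°.

F ≈ 213 N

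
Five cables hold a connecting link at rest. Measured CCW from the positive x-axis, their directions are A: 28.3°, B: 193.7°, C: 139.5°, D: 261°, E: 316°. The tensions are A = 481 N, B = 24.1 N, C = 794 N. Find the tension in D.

Resolve: ΣF_x = 481 cos 28.3° + 24.1 cos 193.7° + 794 cos 139.5° + T_D cos 261° + T_E cos 316° = 0.
        ΣF_y = 481 sin 28.3° + 24.1 sin 193.7° + 794 sin 139.5° + T_D sin 261° + T_E sin 316° = 0.
The known terms sum to (-203.7, 738) N, so -0.1564 T_D + 0.7193 T_E = 203.7 and -0.9877 T_D − 0.6947 T_E = -738.
Solving simultaneously: T_D = 475.4 N, T_E = 386.5 N.

T_D ≈ 475 N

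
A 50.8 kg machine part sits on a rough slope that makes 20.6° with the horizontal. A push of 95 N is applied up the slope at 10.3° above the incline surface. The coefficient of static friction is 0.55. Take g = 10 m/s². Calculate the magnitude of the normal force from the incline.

N ≈ 459 N

Axes along / perpendicular to the incline. W sin 20.6° = 178.7 N down-slope; W cos 20.6° = 475.5 N into the surface.
Perpendicular: N = W cos 20.6° − P sin 10.3° = 475.5 − 16.99 = 458.5 N.
Along incline: P cos 10.3° + f = W sin 20.6° (friction acts up-slope) → f = 178.7 − 93.47 = 85.27 N.
|f| = 85.27 N ≤ μN = 252.2 N, so the machine part is indeed static.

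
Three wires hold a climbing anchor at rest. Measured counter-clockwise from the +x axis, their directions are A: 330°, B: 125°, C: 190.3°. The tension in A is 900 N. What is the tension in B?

T_B ≈ 641 N

Resolve: ΣF_x = 900 cos 330° + T_B cos 125° + T_C cos 190.3° = 0.
        ΣF_y = 900 sin 330° + T_B sin 125° + T_C sin 190.3° = 0.
The known terms sum to (779.4, -450) N, so -0.5736 T_B − 0.9839 T_C = -779.4 and 0.8192 T_B − 0.1788 T_C = 450.
Solving simultaneously: T_B = 640.7 N, T_C = 418.7 N.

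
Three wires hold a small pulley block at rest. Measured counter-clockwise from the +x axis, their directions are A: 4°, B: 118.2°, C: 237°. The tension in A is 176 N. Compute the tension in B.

Resolve: ΣF_x = 176 cos 4° + T_B cos 118.2° + T_C cos 237° = 0.
        ΣF_y = 176 sin 4° + T_B sin 118.2° + T_C sin 237° = 0.
The known terms sum to (175.6, 12.28) N, so -0.4726 T_B − 0.5446 T_C = -175.6 and 0.8813 T_B − 0.8387 T_C = -12.28.
Solving simultaneously: T_B = 160.4 N, T_C = 183.2 N.

T_B ≈ 160 N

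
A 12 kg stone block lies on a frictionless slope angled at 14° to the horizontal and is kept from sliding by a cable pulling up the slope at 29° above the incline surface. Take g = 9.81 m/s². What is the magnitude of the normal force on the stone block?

N ≈ 98.4 N

Take axes along and perpendicular to the incline. Weight components: W sin 14° = 28.48 N down-slope, W cos 14° = 114.2 N into the surface.
Along incline: T cos 29° = W sin 14° → T = 32.56 N.
Perpendicular: N = W cos 14° − T sin 29° = 98.44 N.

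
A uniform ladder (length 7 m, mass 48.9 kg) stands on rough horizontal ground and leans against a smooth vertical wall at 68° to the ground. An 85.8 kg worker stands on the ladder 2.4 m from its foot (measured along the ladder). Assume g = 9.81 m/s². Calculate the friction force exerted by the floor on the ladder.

f ≈ 214 N

Torques about the foot: N_wall · 7 sin 68° = 48.9×9.81×3.5 cos 68° + 85.8×9.81×2.4 cos 68° → N_wall = 213.5 N.
ΣF_x = 0: f_floor = N_wall = 213.5 N.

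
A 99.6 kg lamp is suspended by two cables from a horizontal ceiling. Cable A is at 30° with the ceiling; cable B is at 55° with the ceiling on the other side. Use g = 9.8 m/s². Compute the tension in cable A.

Weight W = 99.6 × 9.8 = 976.1 N acts straight down.
Horizontal: T_A cos 30° = T_B cos 55°  →  T_B = 1.51 T_A.
Vertical: T_A sin 30° + T_B sin 55° = 976.1.
Substituting the horizontal relation into the vertical equation gives 1.737 T_A = 976.1, so T_A = 562 N.

T_A ≈ 562 N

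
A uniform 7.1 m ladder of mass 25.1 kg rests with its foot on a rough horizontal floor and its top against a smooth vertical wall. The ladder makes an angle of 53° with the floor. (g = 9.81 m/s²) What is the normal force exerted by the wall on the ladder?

N_wall ≈ 92.8 N

Torques about the foot: N_wall · 7.1 sin 53° = 25.1×9.81×3.55 cos 53° → N_wall = 92.774 N.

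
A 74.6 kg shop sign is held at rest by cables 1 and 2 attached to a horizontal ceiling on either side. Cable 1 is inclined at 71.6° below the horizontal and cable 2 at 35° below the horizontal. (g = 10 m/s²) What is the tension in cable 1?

Weight W = 74.6 × 10 = 746 N acts straight down.
Horizontal: T_1 cos 71.6° = T_2 cos 35°  →  T_2 = 0.3853 T_1.
Vertical: T_1 sin 71.6° + T_2 sin 35° = 746.
Substituting the horizontal relation into the vertical equation gives 1.17 T_1 = 746, so T_1 = 637.7 N.

T_1 ≈ 638 N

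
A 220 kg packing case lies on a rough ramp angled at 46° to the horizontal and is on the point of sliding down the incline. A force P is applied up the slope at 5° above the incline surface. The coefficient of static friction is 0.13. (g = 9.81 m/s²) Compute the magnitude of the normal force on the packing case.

N ≈ 1380 N

On the verge of sliding down the incline, friction equals μN and acts up the slope.
Perpendicular: N + P sin 5° = W cos 46° = 1499 N.
Along incline: P cos 5° + μN = W sin 46° with W sin 46° = 1552 N.
Solving the pair for P and N: P = 1378 N, N = 1379 N (and f = μN = 179.3 N).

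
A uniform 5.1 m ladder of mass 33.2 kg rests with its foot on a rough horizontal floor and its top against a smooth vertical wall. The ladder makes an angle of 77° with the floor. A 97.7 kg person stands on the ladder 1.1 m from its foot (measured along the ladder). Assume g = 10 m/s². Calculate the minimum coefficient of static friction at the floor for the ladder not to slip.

μ_min ≈ 0.0664

ΣF_y = 0: N_floor = 33.2×10 + 97.7×10 = 1309 N.
Torques about the foot: N_wall · 5.1 sin 77° = 33.2×10×2.55 cos 77° + 97.7×10×1.1 cos 77° → N_wall = 86.974 N.
ΣF_x = 0: f_floor = N_wall = 86.974 N.
μ_min = f_floor / N_floor = 86.974 / 1309 = 0.06644.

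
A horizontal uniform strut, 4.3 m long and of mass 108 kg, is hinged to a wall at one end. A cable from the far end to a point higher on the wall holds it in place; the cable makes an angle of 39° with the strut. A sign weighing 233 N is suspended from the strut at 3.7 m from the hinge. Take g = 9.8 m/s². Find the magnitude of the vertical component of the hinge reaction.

|H_y| ≈ 562 N

Take torques about the hinge: T sin 39° · 4.3 = 108×9.8×2.15 + 233×3.7 = 3137.7 N·m.
So T = 3137.7 / (0.6293 × 4.3) = 1159.5 N.
ΣF_y = 0: H_y = (108×9.8 + 233) − T sin 39° = 1291.4 − 729.69 = 561.71 N.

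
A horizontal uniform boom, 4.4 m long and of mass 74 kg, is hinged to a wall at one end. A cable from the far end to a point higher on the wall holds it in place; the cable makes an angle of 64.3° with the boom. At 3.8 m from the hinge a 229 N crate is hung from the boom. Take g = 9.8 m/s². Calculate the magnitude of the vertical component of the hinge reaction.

Take torques about the hinge: T sin 64.3° · 4.4 = 74×9.8×2.2 + 229×3.8 = 2465.6 N·m.
So T = 2465.6 / (0.9011 × 4.4) = 621.89 N.
ΣF_y = 0: H_y = (74×9.8 + 229) − T sin 64.3° = 954.2 − 560.37 = 393.83 N.

|H_y| ≈ 394 N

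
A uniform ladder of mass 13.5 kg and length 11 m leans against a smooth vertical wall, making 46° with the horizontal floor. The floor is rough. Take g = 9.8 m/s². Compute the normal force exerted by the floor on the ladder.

ΣF_y = 0: N_floor = 13.5×9.8 = 132.3 N.

N_floor ≈ 132 N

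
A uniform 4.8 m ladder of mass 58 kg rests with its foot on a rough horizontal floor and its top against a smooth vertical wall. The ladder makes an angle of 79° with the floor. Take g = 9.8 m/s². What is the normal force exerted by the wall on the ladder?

Torques about the foot: N_wall · 4.8 sin 79° = 58×9.8×2.4 cos 79° → N_wall = 55.243 N.

N_wall ≈ 55.2 N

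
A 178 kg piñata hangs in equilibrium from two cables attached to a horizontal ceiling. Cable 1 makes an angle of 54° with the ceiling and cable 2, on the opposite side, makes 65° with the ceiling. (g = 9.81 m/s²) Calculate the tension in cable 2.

Weight W = 178 × 9.81 = 1746 N acts straight down.
Horizontal: T_1 cos 54° = T_2 cos 65°  →  T_1 = 0.719 T_2.
Vertical: T_1 sin 54° + T_2 sin 65° = 1746.
Substituting the horizontal relation into the vertical equation gives 1.488 T_2 = 1746, so T_2 = 1174 N.

T_2 ≈ 1170 N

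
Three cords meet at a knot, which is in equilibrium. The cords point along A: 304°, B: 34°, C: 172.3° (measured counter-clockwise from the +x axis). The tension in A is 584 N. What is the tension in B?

T_B ≈ 655 N

Resolve: ΣF_x = 584 cos 304° + T_B cos 34° + T_C cos 172.3° = 0.
        ΣF_y = 584 sin 304° + T_B sin 34° + T_C sin 172.3° = 0.
The known terms sum to (326.6, -484.2) N, so 0.8290 T_B − 0.9910 T_C = -326.6 and 0.5592 T_B + 0.1340 T_C = 484.2.
Solving simultaneously: T_B = 655.5 N, T_C = 877.9 N.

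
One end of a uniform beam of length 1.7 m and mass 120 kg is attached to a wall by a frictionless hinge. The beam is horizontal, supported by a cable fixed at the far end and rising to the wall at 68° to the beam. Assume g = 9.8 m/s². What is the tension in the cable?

Take torques about the hinge: T sin 68° · 1.7 = 120×9.8×0.85 = 999.6 N·m.
So T = 999.6 / (0.9272 × 1.7) = 634.18 N.

T ≈ 634 N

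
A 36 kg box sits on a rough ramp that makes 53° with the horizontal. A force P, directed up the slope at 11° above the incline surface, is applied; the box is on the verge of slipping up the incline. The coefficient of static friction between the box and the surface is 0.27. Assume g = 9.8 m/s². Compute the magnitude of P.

P ≈ 328 N

On the verge of sliding up the incline, friction equals μN and acts down the slope.
Perpendicular: N + P sin 11° = W cos 53° = 212.3 N.
Along incline: P cos 11° = W sin 53° + μN  with W sin 53° = 281.8 N.
Solving the pair for P and N: P = 328.2 N, N = 149.7 N (and f = μN = 40.42 N).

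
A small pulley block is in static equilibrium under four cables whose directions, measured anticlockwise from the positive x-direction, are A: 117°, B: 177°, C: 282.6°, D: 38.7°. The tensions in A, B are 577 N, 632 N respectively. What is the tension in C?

T_C ≈ 1100 N

Resolve: ΣF_x = 577 cos 117° + 632 cos 177° + T_C cos 282.6° + T_D cos 38.7° = 0.
        ΣF_y = 577 sin 117° + 632 sin 177° + T_C sin 282.6° + T_D sin 38.7° = 0.
The known terms sum to (-893.1, 547.2) N, so 0.2181 T_C + 0.7804 T_D = 893.1 and -0.9759 T_C + 0.6252 T_D = -547.2.
Solving simultaneously: T_C = 1097 N, T_D = 837.6 N.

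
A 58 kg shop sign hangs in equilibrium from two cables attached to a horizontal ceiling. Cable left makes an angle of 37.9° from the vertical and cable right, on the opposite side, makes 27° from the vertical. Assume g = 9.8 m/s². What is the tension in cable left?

T_left ≈ 285 N

Angles from the horizontal: cable left is 90° − 37.9° = 52.1°, cable right is 90° − 27° = 63°.
Weight W = 58 × 9.8 = 568.4 N acts straight down.
Horizontal: T_left cos 52.1° = T_right cos 63°  →  T_right = 1.353 T_left.
Vertical: T_left sin 52.1° + T_right sin 63° = 568.4.
Substituting the horizontal relation into the vertical equation gives 1.995 T_left = 568.4, so T_left = 285 N.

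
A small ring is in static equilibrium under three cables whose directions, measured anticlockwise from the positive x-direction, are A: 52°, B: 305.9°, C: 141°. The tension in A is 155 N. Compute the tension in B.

Resolve: ΣF_x = 155 cos 52° + T_B cos 305.9° + T_C cos 141° = 0.
        ΣF_y = 155 sin 52° + T_B sin 305.9° + T_C sin 141° = 0.
The known terms sum to (95.43, 122.1) N, so 0.5864 T_B − 0.7771 T_C = -95.43 and -0.8100 T_B + 0.6293 T_C = -122.1.
Solving simultaneously: T_B = 594.9 N, T_C = 571.7 N.

T_B ≈ 595 N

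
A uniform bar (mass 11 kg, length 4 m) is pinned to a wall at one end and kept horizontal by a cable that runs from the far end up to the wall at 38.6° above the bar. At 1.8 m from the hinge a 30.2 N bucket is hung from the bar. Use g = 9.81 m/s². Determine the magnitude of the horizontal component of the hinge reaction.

H_x ≈ 84.6 N

Take torques about the hinge: T sin 38.6° · 4 = 11×9.81×2 + 30.2×1.8 = 270.18 N·m.
So T = 270.18 / (0.6239 × 4) = 108.27 N.
ΣF_x = 0: H_x = T cos 38.6° = 84.612 N.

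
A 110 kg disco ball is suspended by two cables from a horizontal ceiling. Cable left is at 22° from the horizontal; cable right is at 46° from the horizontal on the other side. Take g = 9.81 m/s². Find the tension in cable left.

T_left ≈ 808 N

Weight W = 110 × 9.81 = 1079 N acts straight down.
Horizontal: T_left cos 22° = T_right cos 46°  →  T_right = 1.335 T_left.
Vertical: T_left sin 22° + T_right sin 46° = 1079.
Substituting the horizontal relation into the vertical equation gives 1.335 T_left = 1079, so T_left = 808.5 N.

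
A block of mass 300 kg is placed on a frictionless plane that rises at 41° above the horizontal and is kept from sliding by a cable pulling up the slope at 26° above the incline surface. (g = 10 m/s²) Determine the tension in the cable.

Take axes along and perpendicular to the incline. Weight components: W sin 41° = 1968 N down-slope, W cos 41° = 2264 N into the surface.
Along incline: T cos 26° = W sin 41° → T = 2190 N.
Perpendicular: N = W cos 41° − T sin 26° = 1304 N.

T ≈ 2190 N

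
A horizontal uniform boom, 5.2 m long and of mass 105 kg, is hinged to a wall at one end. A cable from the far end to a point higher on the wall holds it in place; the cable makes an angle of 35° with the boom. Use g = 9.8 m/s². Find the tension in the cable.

T ≈ 897 N

Take torques about the hinge: T sin 35° · 5.2 = 105×9.8×2.6 = 2675.4 N·m.
So T = 2675.4 / (0.5736 × 5.2) = 897 N.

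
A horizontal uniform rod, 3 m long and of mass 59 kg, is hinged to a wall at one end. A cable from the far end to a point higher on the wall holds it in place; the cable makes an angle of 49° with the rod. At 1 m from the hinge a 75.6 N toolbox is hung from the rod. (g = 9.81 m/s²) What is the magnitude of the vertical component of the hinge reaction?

Take torques about the hinge: T sin 49° · 3 = 59×9.81×1.5 + 75.6×1 = 943.79 N·m.
So T = 943.79 / (0.7547 × 3) = 416.84 N.
ΣF_y = 0: H_y = (59×9.81 + 75.6) − T sin 49° = 654.39 − 314.6 = 339.8 N.

|H_y| ≈ 340 N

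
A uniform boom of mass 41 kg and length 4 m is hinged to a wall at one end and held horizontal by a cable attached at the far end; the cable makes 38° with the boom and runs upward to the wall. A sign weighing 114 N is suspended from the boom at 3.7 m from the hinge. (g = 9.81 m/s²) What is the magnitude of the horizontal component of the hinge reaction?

H_x ≈ 392 N

Take torques about the hinge: T sin 38° · 4 = 41×9.81×2 + 114×3.7 = 1226.2 N·m.
So T = 1226.2 / (0.6157 × 4) = 497.93 N.
ΣF_x = 0: H_x = T cos 38° = 392.37 N.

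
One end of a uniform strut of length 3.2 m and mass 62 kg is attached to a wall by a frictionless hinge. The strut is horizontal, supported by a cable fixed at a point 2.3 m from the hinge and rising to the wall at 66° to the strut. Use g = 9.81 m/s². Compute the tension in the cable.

Take torques about the hinge: T sin 66° · 2.3 = 62×9.81×1.6 = 973.15 N·m.
So T = 973.15 / (0.9135 × 2.3) = 463.15 N.

T ≈ 463 N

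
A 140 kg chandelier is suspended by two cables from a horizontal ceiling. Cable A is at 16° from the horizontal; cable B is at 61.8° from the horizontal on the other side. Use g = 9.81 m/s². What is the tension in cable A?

Weight W = 140 × 9.81 = 1373 N acts straight down.
Horizontal: T_A cos 16° = T_B cos 61.8°  →  T_B = 2.034 T_A.
Vertical: T_A sin 16° + T_B sin 61.8° = 1373.
Substituting the horizontal relation into the vertical equation gives 2.068 T_A = 1373, so T_A = 664 N.

T_A ≈ 664 N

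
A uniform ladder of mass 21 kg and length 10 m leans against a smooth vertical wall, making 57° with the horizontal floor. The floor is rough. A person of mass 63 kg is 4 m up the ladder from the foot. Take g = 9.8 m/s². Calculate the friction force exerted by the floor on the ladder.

Torques about the foot: N_wall · 10 sin 57° = 21×9.8×5 cos 57° + 63×9.8×4 cos 57° → N_wall = 227.2 N.
ΣF_x = 0: f_floor = N_wall = 227.2 N.

f ≈ 227 N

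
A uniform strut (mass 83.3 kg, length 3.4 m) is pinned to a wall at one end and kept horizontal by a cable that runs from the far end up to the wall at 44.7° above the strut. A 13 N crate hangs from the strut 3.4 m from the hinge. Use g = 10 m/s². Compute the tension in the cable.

T ≈ 611 N

Take torques about the hinge: T sin 44.7° · 3.4 = 83.3×10×1.7 + 13×3.4 = 1460.3 N·m.
So T = 1460.3 / (0.7034 × 3.4) = 610.61 N.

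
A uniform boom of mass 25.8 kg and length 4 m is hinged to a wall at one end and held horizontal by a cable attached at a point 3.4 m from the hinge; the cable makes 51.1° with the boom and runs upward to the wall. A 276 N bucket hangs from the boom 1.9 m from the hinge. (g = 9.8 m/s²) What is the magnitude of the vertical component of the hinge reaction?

|H_y| ≈ 226 N

Take torques about the hinge: T sin 51.1° · 3.4 = 25.8×9.8×2 + 276×1.9 = 1030.1 N·m.
So T = 1030.1 / (0.7782 × 3.4) = 389.29 N.
ΣF_y = 0: H_y = (25.8×9.8 + 276) − T sin 51.1° = 528.84 − 302.96 = 225.88 N.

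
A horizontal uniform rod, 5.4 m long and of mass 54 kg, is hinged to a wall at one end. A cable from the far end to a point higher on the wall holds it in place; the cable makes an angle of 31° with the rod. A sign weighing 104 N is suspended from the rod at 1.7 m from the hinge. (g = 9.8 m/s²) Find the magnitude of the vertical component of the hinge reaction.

Take torques about the hinge: T sin 31° · 5.4 = 54×9.8×2.7 + 104×1.7 = 1605.6 N·m.
So T = 1605.6 / (0.5150 × 5.4) = 577.32 N.
ΣF_y = 0: H_y = (54×9.8 + 104) − T sin 31° = 633.2 − 297.34 = 335.86 N.

|H_y| ≈ 336 N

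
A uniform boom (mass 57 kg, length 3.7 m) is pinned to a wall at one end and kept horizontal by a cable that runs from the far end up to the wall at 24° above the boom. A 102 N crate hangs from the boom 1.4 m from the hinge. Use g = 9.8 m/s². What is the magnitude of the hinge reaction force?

Take torques about the hinge: T sin 24° · 3.7 = 57×9.8×1.85 + 102×1.4 = 1176.2 N·m.
So T = 1176.2 / (0.4067 × 3.7) = 781.57 N.
ΣF_x = 0: H_x = T cos 24° = 714 N.
ΣF_y = 0: H_y = (57×9.8 + 102) − T sin 24° = 660.6 − 317.89 = 342.71 N.
|H| = √(H_x² + H_y²) = √((714)² + (342.71)²) = 791.99 N.

|H| ≈ 792 N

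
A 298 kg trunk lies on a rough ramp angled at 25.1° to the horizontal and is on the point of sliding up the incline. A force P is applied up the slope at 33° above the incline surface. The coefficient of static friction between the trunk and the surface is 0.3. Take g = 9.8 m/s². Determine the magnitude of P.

On the verge of sliding up the incline, friction equals μN and acts down the slope.
Perpendicular: N + P sin 33° = W cos 25.1° = 2645 N.
Along incline: P cos 33° = W sin 25.1° + μN  with W sin 25.1° = 1239 N.
Solving the pair for P and N: P = 2028 N, N = 1540 N (and f = μN = 462 N).

P ≈ 2030 N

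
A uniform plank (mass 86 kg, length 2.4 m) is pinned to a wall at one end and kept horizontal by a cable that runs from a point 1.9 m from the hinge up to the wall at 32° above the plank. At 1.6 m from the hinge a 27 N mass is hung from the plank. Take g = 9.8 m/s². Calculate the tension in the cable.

Take torques about the hinge: T sin 32° · 1.9 = 86×9.8×1.2 + 27×1.6 = 1054.6 N·m.
So T = 1054.6 / (0.5299 × 1.9) = 1047.4 N.

T ≈ 1050 N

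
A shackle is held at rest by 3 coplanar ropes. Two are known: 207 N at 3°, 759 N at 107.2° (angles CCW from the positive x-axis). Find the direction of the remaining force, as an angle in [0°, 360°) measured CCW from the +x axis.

θ ≈ 271°

Sum the known components: ΣF_x = -17.73 N, ΣF_y = 735.9 N.
For equilibrium the remaining force must supply (−ΣF_x, −ΣF_y) = (17.73, -735.9) N.
Magnitude = √((17.73)² + (-735.9)²) = 736.1 N; direction = atan2(-735.9, 17.73) = 271.4°.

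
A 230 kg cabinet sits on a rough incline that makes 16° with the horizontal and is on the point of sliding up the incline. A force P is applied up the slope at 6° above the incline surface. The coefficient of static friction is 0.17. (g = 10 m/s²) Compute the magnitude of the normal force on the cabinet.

N ≈ 2110 N

On the verge of sliding up the incline, friction equals μN and acts down the slope.
Perpendicular: N + P sin 6° = W cos 16° = 2211 N.
Along incline: P cos 6° = W sin 16° + μN  with W sin 16° = 634 N.
Solving the pair for P and N: P = 997.6 N, N = 2107 N (and f = μN = 358.1 N).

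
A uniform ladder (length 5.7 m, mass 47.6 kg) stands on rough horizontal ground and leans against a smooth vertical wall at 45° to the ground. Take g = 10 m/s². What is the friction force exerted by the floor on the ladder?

Torques about the foot: N_wall · 5.7 sin 45° = 47.6×10×2.85 cos 45° → N_wall = 238 N.
ΣF_x = 0: f_floor = N_wall = 238 N.

f ≈ 238 N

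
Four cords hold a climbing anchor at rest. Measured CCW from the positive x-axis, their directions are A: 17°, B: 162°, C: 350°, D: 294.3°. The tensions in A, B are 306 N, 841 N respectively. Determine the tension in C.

T_C ≈ 386 N

Resolve: ΣF_x = 306 cos 17° + 841 cos 162° + T_C cos 350° + T_D cos 294.3° = 0.
        ΣF_y = 306 sin 17° + 841 sin 162° + T_C sin 350° + T_D sin 294.3° = 0.
The known terms sum to (-507.2, 349.3) N, so 0.9848 T_C + 0.4115 T_D = 507.2 and -0.1736 T_C − 0.9114 T_D = -349.3.
Solving simultaneously: T_C = 385.6 N, T_D = 309.8 N.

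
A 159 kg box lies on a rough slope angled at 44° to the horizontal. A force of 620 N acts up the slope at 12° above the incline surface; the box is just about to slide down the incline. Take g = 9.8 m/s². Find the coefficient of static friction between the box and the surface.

μ ≈ 0.480

On the verge of sliding down the incline, friction is at its maximum μN and acts up the slope.
Perpendicular to incline: N = W cos 44° − P sin 12° = 1121 − 128.9 = 992 N.
Along incline: P cos 12° + μN = W sin 44° → μ = (W sin 44° − P cos 12°) / N = 0.4798.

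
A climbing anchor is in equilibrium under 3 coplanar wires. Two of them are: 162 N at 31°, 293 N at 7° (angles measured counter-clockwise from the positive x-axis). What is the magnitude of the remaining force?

Sum the known components: ΣF_x = 429.7 N, ΣF_y = 119.1 N.
For equilibrium the remaining force must supply (−ΣF_x, −ΣF_y) = (-429.7, -119.1) N.
Magnitude = √((-429.7)² + (-119.1)²) = 445.9 N; direction = atan2(-119.1, -429.7) = 195.5°.

F ≈ 446 N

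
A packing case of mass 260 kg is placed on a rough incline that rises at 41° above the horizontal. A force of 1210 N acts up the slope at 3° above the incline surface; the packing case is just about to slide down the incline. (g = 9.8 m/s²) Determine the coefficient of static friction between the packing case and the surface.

On the verge of sliding down the incline, friction is at its maximum μN and acts up the slope.
Perpendicular to incline: N = W cos 41° − P sin 3° = 1923 − 63.33 = 1860 N.
Along incline: P cos 3° + μN = W sin 41° → μ = (W sin 41° − P cos 3°) / N = 0.2491.

μ ≈ 0.249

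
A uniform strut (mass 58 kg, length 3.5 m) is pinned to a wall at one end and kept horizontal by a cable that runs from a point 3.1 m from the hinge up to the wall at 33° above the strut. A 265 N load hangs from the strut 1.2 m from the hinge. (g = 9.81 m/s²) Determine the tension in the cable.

Take torques about the hinge: T sin 33° · 3.1 = 58×9.81×1.75 + 265×1.2 = 1313.7 N·m.
So T = 1313.7 / (0.5446 × 3.1) = 778.09 N.

T ≈ 778 N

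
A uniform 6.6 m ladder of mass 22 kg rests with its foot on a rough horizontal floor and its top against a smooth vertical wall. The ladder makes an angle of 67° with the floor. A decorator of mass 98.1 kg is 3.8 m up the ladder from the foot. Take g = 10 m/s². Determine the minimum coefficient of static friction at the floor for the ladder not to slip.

ΣF_y = 0: N_floor = 22×10 + 98.1×10 = 1201 N.
Torques about the foot: N_wall · 6.6 sin 67° = 22×10×3.3 cos 67° + 98.1×10×3.8 cos 67° → N_wall = 286.44 N.
ΣF_x = 0: f_floor = N_wall = 286.44 N.
μ_min = f_floor / N_floor = 286.44 / 1201 = 0.2385.

μ_min ≈ 0.239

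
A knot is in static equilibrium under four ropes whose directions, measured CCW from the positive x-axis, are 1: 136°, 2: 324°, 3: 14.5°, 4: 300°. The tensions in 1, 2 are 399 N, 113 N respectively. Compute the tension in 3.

T_3 ≈ 66.4 N

Resolve: ΣF_x = 399 cos 136° + 113 cos 324° + T_3 cos 14.5° + T_4 cos 300° = 0.
        ΣF_y = 399 sin 136° + 113 sin 324° + T_3 sin 14.5° + T_4 sin 300° = 0.
The known terms sum to (-195.6, 210.7) N, so 0.9681 T_3 + 0.5000 T_4 = 195.6 and 0.2504 T_3 − 0.8660 T_4 = -210.7.
Solving simultaneously: T_3 = 66.43 N, T_4 = 262.6 N.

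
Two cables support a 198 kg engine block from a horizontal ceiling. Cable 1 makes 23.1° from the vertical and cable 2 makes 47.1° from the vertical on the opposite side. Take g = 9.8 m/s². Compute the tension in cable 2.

T_2 ≈ 809 N

Angles from the horizontal: cable 1 is 90° − 23.1° = 66.9°, cable 2 is 90° − 47.1° = 42.9°.
Weight W = 198 × 9.8 = 1940 N acts straight down.
Horizontal: T_1 cos 66.9° = T_2 cos 42.9°  →  T_1 = 1.867 T_2.
Vertical: T_1 sin 66.9° + T_2 sin 42.9° = 1940.
Substituting the horizontal relation into the vertical equation gives 2.398 T_2 = 1940, so T_2 = 809.1 N.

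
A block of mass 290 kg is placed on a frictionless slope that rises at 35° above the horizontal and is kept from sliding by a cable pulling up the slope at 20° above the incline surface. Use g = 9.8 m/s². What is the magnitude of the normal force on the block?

Take axes along and perpendicular to the incline. Weight components: W sin 35° = 1630 N down-slope, W cos 35° = 2328 N into the surface.
Along incline: T cos 20° = W sin 35° → T = 1735 N.
Perpendicular: N = W cos 35° − T sin 20° = 1735 N.

N ≈ 1730 N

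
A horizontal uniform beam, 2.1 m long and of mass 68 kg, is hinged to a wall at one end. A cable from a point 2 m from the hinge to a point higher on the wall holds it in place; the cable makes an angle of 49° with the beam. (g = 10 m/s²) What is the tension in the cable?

Take torques about the hinge: T sin 49° · 2 = 68×10×1.05 = 714 N·m.
So T = 714 / (0.7547 × 2) = 473.03 N.

T ≈ 473 N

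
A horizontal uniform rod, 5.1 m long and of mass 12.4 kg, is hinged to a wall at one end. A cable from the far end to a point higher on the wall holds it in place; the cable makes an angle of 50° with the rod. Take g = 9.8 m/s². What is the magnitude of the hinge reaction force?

|H| ≈ 79.3 N

Take torques about the hinge: T sin 50° · 5.1 = 12.4×9.8×2.55 = 309.88 N·m.
So T = 309.88 / (0.7660 × 5.1) = 79.317 N.
ΣF_x = 0: H_x = T cos 50° = 50.984 N.
ΣF_y = 0: H_y = (12.4×9.8) − T sin 50° = 121.52 − 60.76 = 60.76 N.
|H| = √(H_x² + H_y²) = √((50.984)² + (60.76)²) = 79.317 N.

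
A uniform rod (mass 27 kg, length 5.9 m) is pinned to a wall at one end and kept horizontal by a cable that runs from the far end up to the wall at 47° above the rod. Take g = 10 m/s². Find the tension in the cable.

Take torques about the hinge: T sin 47° · 5.9 = 27×10×2.95 = 796.5 N·m.
So T = 796.5 / (0.7314 × 5.9) = 184.59 N.

T ≈ 185 N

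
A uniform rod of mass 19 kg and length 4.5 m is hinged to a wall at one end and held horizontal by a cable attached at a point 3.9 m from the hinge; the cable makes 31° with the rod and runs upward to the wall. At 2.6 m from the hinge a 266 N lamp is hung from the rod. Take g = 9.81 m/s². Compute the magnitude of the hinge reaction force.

|H| ≈ 503 N

Take torques about the hinge: T sin 31° · 3.9 = 19×9.81×2.25 + 266×2.6 = 1111 N·m.
So T = 1111 / (0.5150 × 3.9) = 553.1 N.
ΣF_x = 0: H_x = T cos 31° = 474.1 N.
ΣF_y = 0: H_y = (19×9.81 + 266) − T sin 31° = 452.39 − 284.87 = 167.52 N.
|H| = √(H_x² + H_y²) = √((474.1)² + (167.52)²) = 502.82 N.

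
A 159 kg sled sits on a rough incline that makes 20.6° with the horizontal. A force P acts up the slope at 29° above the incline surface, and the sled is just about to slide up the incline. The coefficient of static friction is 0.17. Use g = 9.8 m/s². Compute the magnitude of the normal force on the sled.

On the verge of sliding up the incline, friction equals μN and acts down the slope.
Perpendicular: N + P sin 29° = W cos 20.6° = 1459 N.
Along incline: P cos 29° = W sin 20.6° + μN  with W sin 20.6° = 548.2 N.
Solving the pair for P and N: P = 831.9 N, N = 1055 N (and f = μN = 179.4 N).

N ≈ 1060 N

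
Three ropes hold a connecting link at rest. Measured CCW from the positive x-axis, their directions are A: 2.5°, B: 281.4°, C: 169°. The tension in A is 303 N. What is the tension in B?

T_B ≈ 76.5 N

Resolve: ΣF_x = 303 cos 2.5° + T_B cos 281.4° + T_C cos 169° = 0.
        ΣF_y = 303 sin 2.5° + T_B sin 281.4° + T_C sin 169° = 0.
The known terms sum to (302.7, 13.22) N, so 0.1977 T_B − 0.9816 T_C = -302.7 and -0.9803 T_B + 0.1908 T_C = -13.22.
Solving simultaneously: T_B = 76.51 N, T_C = 323.8 N.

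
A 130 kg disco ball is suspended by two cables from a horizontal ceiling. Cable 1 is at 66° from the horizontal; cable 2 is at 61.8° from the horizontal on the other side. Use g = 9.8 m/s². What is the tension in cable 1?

Weight W = 130 × 9.8 = 1274 N acts straight down.
Horizontal: T_1 cos 66° = T_2 cos 61.8°  →  T_2 = 0.8607 T_1.
Vertical: T_1 sin 66° + T_2 sin 61.8° = 1274.
Substituting the horizontal relation into the vertical equation gives 1.672 T_1 = 1274, so T_1 = 761.9 N.

T_1 ≈ 762 N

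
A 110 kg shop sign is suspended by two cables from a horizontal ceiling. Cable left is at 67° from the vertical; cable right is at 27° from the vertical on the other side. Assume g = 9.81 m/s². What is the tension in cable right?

T_right ≈ 996 N

Angles from the horizontal: cable left is 90° − 67° = 23°, cable right is 90° − 27° = 63°.
Weight W = 110 × 9.81 = 1079 N acts straight down.
Horizontal: T_left cos 23° = T_right cos 63°  →  T_left = 0.4932 T_right.
Vertical: T_left sin 23° + T_right sin 63° = 1079.
Substituting the horizontal relation into the vertical equation gives 1.084 T_right = 1079, so T_right = 995.7 N.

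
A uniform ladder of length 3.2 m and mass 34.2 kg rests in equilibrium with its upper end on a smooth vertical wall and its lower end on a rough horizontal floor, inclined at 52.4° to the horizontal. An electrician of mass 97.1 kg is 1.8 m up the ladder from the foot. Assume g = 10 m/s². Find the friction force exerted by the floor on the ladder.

f ≈ 552 N

Torques about the foot: N_wall · 3.2 sin 52.4° = 34.2×10×1.6 cos 52.4° + 97.1×10×1.8 cos 52.4° → N_wall = 552.31 N.
ΣF_x = 0: f_floor = N_wall = 552.31 N.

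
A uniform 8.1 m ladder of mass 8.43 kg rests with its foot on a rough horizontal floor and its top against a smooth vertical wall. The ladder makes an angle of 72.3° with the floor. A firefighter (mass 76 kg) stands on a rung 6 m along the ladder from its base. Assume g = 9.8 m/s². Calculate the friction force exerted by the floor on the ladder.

f ≈ 189 N

Torques about the foot: N_wall · 8.1 sin 72.3° = 8.43×9.8×4.05 cos 72.3° + 76×9.8×6 cos 72.3° → N_wall = 189.25 N.
ΣF_x = 0: f_floor = N_wall = 189.25 N.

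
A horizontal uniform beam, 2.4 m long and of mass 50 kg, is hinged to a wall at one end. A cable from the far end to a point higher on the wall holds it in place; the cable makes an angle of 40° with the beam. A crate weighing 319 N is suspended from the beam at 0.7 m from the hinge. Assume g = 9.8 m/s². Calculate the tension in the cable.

T ≈ 526 N

Take torques about the hinge: T sin 40° · 2.4 = 50×9.8×1.2 + 319×0.7 = 811.3 N·m.
So T = 811.3 / (0.6428 × 2.4) = 525.9 N.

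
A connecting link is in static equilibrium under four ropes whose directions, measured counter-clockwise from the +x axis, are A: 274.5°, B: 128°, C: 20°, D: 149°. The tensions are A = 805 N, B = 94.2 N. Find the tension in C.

T_C ≈ 800 N

Resolve: ΣF_x = 805 cos 274.5° + 94.2 cos 128° + T_C cos 20° + T_D cos 149° = 0.
        ΣF_y = 805 sin 274.5° + 94.2 sin 128° + T_C sin 20° + T_D sin 149° = 0.
The known terms sum to (5.164, -728.3) N, so 0.9397 T_C − 0.8572 T_D = -5.164 and 0.3420 T_C + 0.5150 T_D = 728.3.
Solving simultaneously: T_C = 799.9 N, T_D = 882.9 N.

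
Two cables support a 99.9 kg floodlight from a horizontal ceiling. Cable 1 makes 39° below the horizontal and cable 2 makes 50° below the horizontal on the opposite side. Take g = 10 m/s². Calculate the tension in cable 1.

T_1 ≈ 642 N

Weight W = 99.9 × 10 = 999 N acts straight down.
Horizontal: T_1 cos 39° = T_2 cos 50°  →  T_2 = 1.209 T_1.
Vertical: T_1 sin 39° + T_2 sin 50° = 999.
Substituting the horizontal relation into the vertical equation gives 1.555 T_1 = 999, so T_1 = 642.2 N.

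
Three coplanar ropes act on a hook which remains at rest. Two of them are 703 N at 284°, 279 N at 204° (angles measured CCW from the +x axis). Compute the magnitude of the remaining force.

F ≈ 800 N

Sum the known components: ΣF_x = -84.81 N, ΣF_y = -795.6 N.
For equilibrium the remaining force must supply (−ΣF_x, −ΣF_y) = (84.81, 795.6) N.
Magnitude = √((84.81)² + (795.6)²) = 800.1 N; direction = atan2(795.6, 84.81) = 83.9°.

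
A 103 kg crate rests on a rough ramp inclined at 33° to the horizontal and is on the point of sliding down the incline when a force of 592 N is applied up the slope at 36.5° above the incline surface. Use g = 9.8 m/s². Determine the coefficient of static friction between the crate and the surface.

On the verge of sliding down the incline, friction is at its maximum μN and acts up the slope.
Perpendicular to incline: N = W cos 33° − P sin 36.5° = 846.6 − 352.1 = 494.4 N.
Along incline: P cos 36.5° + μN = W sin 33° → μ = (W sin 33° − P cos 36.5°) / N = 0.1494.

μ ≈ 0.149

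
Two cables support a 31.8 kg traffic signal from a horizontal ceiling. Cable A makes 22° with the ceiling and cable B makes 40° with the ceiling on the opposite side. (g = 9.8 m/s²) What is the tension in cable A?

T_A ≈ 270 N

Weight W = 31.8 × 9.8 = 311.6 N acts straight down.
Horizontal: T_A cos 22° = T_B cos 40°  →  T_B = 1.21 T_A.
Vertical: T_A sin 22° + T_B sin 40° = 311.6.
Substituting the horizontal relation into the vertical equation gives 1.153 T_A = 311.6, so T_A = 270.4 N.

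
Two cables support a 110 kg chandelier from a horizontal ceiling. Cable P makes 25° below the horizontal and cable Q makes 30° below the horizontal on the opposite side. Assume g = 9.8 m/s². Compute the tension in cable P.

T_P ≈ 1140 N

Weight W = 110 × 9.8 = 1078 N acts straight down.
Horizontal: T_P cos 25° = T_Q cos 30°  →  T_Q = 1.047 T_P.
Vertical: T_P sin 25° + T_Q sin 30° = 1078.
Substituting the horizontal relation into the vertical equation gives 0.9459 T_P = 1078, so T_P = 1140 N.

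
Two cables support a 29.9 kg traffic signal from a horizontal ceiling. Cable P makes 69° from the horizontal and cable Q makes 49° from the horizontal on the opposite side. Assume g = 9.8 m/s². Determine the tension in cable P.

T_P ≈ 218 N

Weight W = 29.9 × 9.8 = 293 N acts straight down.
Horizontal: T_P cos 69° = T_Q cos 49°  →  T_Q = 0.5462 T_P.
Vertical: T_P sin 69° + T_Q sin 49° = 293.
Substituting the horizontal relation into the vertical equation gives 1.346 T_P = 293, so T_P = 217.7 N.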